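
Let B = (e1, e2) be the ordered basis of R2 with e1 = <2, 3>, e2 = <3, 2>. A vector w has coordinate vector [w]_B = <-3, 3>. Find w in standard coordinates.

<3, -3>

By definition w = -3e1 + 3e2.
Summing componentwise gives <3, -3>.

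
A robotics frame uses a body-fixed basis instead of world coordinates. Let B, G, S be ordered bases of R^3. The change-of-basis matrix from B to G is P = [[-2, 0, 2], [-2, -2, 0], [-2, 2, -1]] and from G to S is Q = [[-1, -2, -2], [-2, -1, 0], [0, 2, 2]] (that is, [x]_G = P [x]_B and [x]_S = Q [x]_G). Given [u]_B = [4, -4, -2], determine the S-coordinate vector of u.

[40, 24, -28]

Apply P to get G-coordinates [-12, 0, -14], then Q to get S-coordinates.
The result is [u]_S = [40, 24, -28].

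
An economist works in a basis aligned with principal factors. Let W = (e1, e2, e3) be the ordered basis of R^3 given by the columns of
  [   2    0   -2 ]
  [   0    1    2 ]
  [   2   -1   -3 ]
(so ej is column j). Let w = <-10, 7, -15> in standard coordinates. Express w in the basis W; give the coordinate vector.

We seek scalars with c_1 e1 + ... + c_3 e3 = w; equivalently solve M c = w where the columns of M are e1, ..., e3.
Solving this 3x3 system gives c = (-3, 3, 2).
Check: -3e1 + 3e2 + 2e3 = <-10, 7, -15>.

<-3, 3, 2>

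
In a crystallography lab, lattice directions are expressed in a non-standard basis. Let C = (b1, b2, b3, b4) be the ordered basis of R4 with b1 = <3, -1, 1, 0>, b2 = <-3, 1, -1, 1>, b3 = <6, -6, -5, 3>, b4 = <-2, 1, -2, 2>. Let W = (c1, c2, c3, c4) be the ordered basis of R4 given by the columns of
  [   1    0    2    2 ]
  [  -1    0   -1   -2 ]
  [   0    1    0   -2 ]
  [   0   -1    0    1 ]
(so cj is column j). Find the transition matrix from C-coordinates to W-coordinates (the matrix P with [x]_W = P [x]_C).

Take x = bj: its C-coordinates are the j-th standard unit vector, so P e_j — column j of P — equals [bj]_W.
b1 = c1 - c2 + 2c3 - c4, giving column 1 = <1, -1, 2, -1>; repeating for each j gives P = [[1, 1, 2, 0], [-1, -1, -1, -2], [2, -2, 0, -1], [-1, 0, 2, 0]].

[[1, 1, 2, 0], [-1, -1, -1, -2], [2, -2, 0, -1], [-1, 0, 2, 0]]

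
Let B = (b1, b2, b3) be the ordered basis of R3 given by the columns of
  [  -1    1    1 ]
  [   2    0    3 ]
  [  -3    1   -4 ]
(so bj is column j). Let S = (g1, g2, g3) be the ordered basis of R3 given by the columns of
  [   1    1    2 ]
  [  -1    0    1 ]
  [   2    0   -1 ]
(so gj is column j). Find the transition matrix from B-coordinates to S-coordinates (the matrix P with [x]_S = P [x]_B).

[[-1, 1, -1], [-2, -2, -2], [1, 1, 2]]

Let M have columns bj and N have columns gj. Then for every x, N [x]_S = x = M [x]_B, so P = N^(-1) M.
Since det N = 1, N^(-1) has integer entries; multiplying gives P = [[-1, 1, -1], [-2, -2, -2], [1, 1, 2]].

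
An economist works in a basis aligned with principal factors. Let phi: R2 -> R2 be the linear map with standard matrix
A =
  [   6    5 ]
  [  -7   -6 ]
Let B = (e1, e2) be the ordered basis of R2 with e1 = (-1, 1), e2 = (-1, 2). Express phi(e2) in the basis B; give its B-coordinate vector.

Compute phi(e2) = A e2 = (4, -5) in standard coordinates.
Then write this in B-coordinates: solve for y in y_1 e1 + y_2 e2 = (4, -5).
This gives y = (-3, -1), which is column 2 of [phi]_B.

(-3, -1)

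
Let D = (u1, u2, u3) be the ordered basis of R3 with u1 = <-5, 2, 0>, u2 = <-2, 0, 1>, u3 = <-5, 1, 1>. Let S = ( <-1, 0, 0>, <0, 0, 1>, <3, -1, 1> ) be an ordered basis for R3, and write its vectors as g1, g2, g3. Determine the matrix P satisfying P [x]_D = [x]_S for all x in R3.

[[-1, 2, 2], [2, 1, 2], [-2, 0, -1]]

Let M have columns uj and N have columns gj. Then for every x, N [x]_S = x = M [x]_D, so P = N^(-1) M.
Since det N = -1, N^(-1) has integer entries; multiplying gives P = [[-1, 2, 2], [2, 1, 2], [-2, 0, -1]].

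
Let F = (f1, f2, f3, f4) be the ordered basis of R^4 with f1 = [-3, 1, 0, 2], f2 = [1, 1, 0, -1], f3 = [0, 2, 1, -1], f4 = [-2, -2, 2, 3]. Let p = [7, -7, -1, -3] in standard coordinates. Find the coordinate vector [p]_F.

[-3, -2, -1, 0]

We seek scalars with c_1 f1 + ... + c_4 f4 = p; equivalently solve M c = p where the columns of M are f1, ..., f4.
Solving this 4x4 system gives c = (-3, -2, -1, 0).
Check: -3f1 - 2f2 - f3 + 0·f4 = [7, -7, -1, -3].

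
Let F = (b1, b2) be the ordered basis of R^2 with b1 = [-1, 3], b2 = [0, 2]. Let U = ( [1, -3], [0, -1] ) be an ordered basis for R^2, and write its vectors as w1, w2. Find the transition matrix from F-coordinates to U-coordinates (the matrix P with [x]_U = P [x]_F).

Column j of P is [bj]_U, since P maps F-coordinates to U-coordinates.
Expressing b1 in U: b1 = -w1 + 0·w2, so column 1 of P is [-1, 0].
Doing the same for each bj gives P = [[-1, 0], [0, -2]].

[[-1, 0], [0, -2]]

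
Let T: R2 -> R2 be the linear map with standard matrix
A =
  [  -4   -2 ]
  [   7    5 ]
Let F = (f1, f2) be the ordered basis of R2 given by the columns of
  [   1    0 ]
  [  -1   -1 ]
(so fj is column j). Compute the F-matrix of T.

The j-th column of [T]_F is [T(fj)]_F.
T(f1) = A f1 = <-2, 2> = -2f1 + 0·f2, so column 1 is <-2, 0>.
Repeating for f2 and assembling the columns gives [[-2, 2], [0, 3]].

[[-2, 2], [0, 3]]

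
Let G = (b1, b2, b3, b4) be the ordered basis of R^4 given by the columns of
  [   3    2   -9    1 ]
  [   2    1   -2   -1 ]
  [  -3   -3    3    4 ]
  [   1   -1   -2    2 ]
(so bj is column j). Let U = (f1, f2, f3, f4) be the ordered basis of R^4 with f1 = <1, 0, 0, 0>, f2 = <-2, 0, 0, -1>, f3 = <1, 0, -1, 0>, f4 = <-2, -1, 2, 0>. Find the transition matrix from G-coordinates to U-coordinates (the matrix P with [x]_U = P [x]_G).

[[-2, 1, -2, 1], [-1, 1, 2, -2], [-1, 1, 1, -2], [-2, -1, 2, 1]]

Take x = bj: its G-coordinates are the j-th standard unit vector, so P e_j — column j of P — equals [bj]_U.
b1 = -2f1 - f2 - f3 - 2f4, giving column 1 = <-2, -1, -1, -2>; repeating for each j gives P = [[-2, 1, -2, 1], [-1, 1, 2, -2], [-1, 1, 1, -2], [-2, -1, 2, 1]].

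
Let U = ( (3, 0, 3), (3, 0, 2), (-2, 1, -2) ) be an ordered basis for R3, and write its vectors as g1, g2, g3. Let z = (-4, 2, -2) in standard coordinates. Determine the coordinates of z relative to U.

Write z = c_1 g1 + ... + c_3 g3 and solve for the c_i.
Solving this 3x3 system gives c = (2, -2, 2).
Check: 2g1 - 2g2 + 2g3 = (-4, 2, -2).

(2, -2, 2)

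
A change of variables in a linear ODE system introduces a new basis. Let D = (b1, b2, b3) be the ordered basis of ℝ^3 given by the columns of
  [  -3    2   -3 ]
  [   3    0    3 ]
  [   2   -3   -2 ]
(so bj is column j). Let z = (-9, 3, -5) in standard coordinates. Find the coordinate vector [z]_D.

(-3, -3, 4)

Write z = c_1 b1 + ... + c_3 b3 and solve for the c_i.
Gaussian elimination on [M | z] yields c = (-3, -3, 4).
Check: -3b1 - 3b2 + 4b3 = (-9, 3, -5).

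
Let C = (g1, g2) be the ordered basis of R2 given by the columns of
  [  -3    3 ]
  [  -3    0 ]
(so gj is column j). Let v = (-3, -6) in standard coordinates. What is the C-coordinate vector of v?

(2, 1)

We seek scalars with c_1 g1 + c_2 g2 = v; equivalently solve M c = v where the columns of M are g1, g2.
System: -3c_1 + 3c_2 = -3, -3c_1 + 0c_2 = -6; solving gives c_1 = 2, c_2 = 1.
Check: 2g1 + g2 = (-3, -6).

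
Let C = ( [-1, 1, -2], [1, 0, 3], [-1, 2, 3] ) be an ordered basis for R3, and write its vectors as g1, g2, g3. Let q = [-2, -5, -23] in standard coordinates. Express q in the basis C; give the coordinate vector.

[q]_C is the unique c with M c = q, where M has columns g1, ..., g3.
Solving this 3x3 system gives c = (1, -4, -3).
Check: g1 - 4g2 - 3g3 = [-2, -5, -23].

[1, -4, -3]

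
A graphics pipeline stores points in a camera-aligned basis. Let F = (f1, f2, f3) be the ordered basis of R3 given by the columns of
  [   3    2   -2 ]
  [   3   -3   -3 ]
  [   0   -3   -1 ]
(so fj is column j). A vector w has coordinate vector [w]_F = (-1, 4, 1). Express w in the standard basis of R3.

(3, -18, -13)

The coordinates say w = -f1 + 4f2 + f3; adding the scaled basis vectors gives (3, -18, -13).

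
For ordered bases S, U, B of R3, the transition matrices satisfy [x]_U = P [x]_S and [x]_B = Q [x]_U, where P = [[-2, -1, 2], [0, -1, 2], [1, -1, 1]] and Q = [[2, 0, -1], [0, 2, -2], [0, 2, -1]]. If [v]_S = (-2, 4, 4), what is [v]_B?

First [v]_U = P [v]_S = (8, 4, -2).
Then [v]_B = Q [v]_U = (18, 12, 10).

(18, 12, 10)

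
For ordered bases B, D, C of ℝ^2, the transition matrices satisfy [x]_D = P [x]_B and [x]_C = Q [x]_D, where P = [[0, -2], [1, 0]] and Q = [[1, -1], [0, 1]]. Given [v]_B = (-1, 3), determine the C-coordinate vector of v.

(-5, -1)

First [v]_D = P [v]_B = (-6, -1).
Then [v]_C = Q [v]_D = (-5, -1).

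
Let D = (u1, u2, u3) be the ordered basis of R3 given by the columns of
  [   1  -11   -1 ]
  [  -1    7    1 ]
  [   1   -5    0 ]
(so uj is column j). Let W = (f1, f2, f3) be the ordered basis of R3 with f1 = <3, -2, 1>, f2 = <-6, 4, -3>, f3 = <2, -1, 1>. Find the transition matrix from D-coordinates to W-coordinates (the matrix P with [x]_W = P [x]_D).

Let M have columns uj and N have columns fj. Then for every x, N [x]_W = x = M [x]_D, so P = N^(-1) M.
Since det N = 1, N^(-1) has integer entries; multiplying gives P = [[-1, -1, -1], [-1, 1, 0], [-1, -1, 1]].

[[-1, -1, -1], [-1, 1, 0], [-1, -1, 1]]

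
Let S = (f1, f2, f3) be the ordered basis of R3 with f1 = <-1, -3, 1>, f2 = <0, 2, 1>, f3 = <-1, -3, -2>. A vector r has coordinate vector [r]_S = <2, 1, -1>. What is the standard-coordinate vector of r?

The coordinates say r = 2f1 + f2 - f3; adding the scaled basis vectors gives <-1, -1, 5>.

<-1, -1, 5>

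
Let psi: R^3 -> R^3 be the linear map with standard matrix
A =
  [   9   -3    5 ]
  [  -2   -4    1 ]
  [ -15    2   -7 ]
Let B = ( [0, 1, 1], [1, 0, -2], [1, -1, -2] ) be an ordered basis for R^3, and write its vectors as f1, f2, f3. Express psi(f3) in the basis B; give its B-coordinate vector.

Compute psi(f3) = A f3 = [2, 0, -3] in standard coordinates.
Then write this in B-coordinates: solve for y in y_1 f1 + ... + y_3 f3 = [2, 0, -3].
This gives y = [1, 1, 1], which is column 3 of [psi]_B.

[1, 1, 1]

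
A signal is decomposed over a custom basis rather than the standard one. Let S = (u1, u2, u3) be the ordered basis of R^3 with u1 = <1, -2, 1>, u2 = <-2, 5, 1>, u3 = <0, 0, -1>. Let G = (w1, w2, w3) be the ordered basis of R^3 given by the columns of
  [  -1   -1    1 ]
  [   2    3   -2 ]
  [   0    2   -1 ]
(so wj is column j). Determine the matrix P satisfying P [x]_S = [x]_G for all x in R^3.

Take x = uj: its S-coordinates are the j-th standard unit vector, so P e_j — column j of P — equals [uj]_G.
u1 = -2w1 + 0·w2 - w3, giving column 1 = <-2, 0, -1>; repeating for each j gives P = [[-2, 2, 1], [0, 1, 0], [-1, 1, 1]].

[[-2, 2, 1], [0, 1, 0], [-1, 1, 1]]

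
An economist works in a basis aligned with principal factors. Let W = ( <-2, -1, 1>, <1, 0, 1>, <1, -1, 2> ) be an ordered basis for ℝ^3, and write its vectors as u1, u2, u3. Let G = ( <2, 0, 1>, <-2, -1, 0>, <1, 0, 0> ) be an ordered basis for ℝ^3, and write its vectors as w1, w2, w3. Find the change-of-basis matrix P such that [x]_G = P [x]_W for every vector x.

[[1, 1, 2], [1, 0, 1], [-2, -1, -1]]

Column j of P is [uj]_G, since P maps W-coordinates to G-coordinates.
Expressing u1 in G: u1 = w1 + w2 - 2w3, so column 1 of P is <1, 1, -2>.
Doing the same for each uj gives P = [[1, 1, 2], [1, 0, 1], [-2, -1, -1]].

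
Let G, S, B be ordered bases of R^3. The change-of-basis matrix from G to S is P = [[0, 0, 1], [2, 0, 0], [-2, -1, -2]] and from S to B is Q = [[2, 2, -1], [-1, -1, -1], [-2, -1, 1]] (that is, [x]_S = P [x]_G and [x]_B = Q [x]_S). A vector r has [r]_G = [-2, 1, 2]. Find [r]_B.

[-3, 3, -1]

Composing the changes, [r]_B = Q P [r]_G.
Q P = [[6, 1, 4], [0, 1, 1], [-4, -1, -4]]; applying this to [-2, 1, 2] gives [-3, 3, -1].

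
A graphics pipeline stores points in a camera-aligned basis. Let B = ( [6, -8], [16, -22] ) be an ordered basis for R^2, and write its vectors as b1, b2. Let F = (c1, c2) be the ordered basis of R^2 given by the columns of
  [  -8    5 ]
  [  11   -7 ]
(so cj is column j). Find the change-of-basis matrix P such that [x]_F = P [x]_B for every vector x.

[[-2, -2], [-2, 0]]

Let M have columns bj and N have columns cj. Then for every x, N [x]_F = x = M [x]_B, so P = N^(-1) M.
Since det N = 1, N^(-1) has integer entries; multiplying gives P = [[-2, -2], [-2, 0]].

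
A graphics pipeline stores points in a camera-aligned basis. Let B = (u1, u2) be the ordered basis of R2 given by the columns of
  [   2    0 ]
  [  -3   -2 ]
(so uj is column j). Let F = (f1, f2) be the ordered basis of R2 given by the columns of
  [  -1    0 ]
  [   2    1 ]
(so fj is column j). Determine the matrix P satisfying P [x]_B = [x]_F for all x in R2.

[[-2, 0], [1, -2]]

Take x = uj: its B-coordinates are the j-th standard unit vector, so P e_j — column j of P — equals [uj]_F.
u1 = -2f1 + f2, giving column 1 = <-2, 1>; repeating for each j gives P = [[-2, 0], [1, -2]].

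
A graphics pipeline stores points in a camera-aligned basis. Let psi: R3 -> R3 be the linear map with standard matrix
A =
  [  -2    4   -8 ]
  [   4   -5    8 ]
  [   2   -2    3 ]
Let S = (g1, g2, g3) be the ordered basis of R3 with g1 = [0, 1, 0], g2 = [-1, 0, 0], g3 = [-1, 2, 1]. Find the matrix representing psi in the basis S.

[[-1, 0, 0], [-2, 0, 1], [-2, -2, -3]]

With P the matrix whose columns are g1, ..., g3, [psi]_S = P^(-1) A P.
Column by column: psi(g1) = A g1 = [4, -5, -2]; its S-coordinates [-1, -2, -2] give column 1.
Continuing for each basis vector yields [psi]_S = [[-1, 0, 0], [-2, 0, 1], [-2, -2, -3]].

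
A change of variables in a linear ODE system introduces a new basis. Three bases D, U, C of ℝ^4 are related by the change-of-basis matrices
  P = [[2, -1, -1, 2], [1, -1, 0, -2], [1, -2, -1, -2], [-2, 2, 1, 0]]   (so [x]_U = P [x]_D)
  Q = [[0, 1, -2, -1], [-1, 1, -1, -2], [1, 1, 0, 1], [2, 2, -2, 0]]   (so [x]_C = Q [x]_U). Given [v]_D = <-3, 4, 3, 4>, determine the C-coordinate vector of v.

First [v]_U = P [v]_D = <-5, -15, -22, 17>.
Then [v]_C = Q [v]_U = <12, -22, -3, 4>.

<12, -22, -3, 4>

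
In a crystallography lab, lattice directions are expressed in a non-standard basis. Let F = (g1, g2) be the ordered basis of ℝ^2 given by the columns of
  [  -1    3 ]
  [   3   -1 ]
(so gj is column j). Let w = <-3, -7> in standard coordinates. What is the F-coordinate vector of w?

[w]_F is the unique c with M c = w, where M has columns g1, g2.
System: -c_1 + 3c_2 = -3, 3c_1 - c_2 = -7; solving gives c_1 = -3, c_2 = -2.
Check: -3g1 - 2g2 = <-3, -7>.

<-3, -2>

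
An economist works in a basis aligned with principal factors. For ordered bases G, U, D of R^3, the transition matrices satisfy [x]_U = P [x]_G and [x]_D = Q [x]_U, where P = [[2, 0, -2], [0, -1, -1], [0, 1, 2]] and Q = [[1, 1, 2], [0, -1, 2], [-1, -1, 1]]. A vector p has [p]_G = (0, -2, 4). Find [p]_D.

(2, 14, 16)

Apply P to get U-coordinates (-8, -2, 6), then Q to get D-coordinates.
The result is [p]_D = (2, 14, 16).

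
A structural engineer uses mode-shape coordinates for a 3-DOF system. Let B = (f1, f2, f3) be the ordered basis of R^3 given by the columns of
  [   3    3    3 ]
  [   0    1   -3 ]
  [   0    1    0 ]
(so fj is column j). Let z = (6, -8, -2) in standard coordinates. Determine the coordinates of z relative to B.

We seek scalars with c_1 f1 + ... + c_3 f3 = z; equivalently solve M c = z where the columns of M are f1, ..., f3.
Gaussian elimination on [M | z] yields c = (2, -2, 2).
Check: 2f1 - 2f2 + 2f3 = (6, -8, -2).

(2, -2, 2)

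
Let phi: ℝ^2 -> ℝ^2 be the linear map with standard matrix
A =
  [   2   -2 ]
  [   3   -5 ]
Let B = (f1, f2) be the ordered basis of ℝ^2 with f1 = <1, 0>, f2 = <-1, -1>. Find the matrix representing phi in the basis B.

[[-1, -2], [-3, -2]]

With P the matrix whose columns are f1, f2, [phi]_B = P^(-1) A P.
Column by column: phi(f1) = A f1 = <2, 3>; its B-coordinates <-1, -3> give column 1.
Continuing for each basis vector yields [phi]_B = [[-1, -2], [-3, -2]].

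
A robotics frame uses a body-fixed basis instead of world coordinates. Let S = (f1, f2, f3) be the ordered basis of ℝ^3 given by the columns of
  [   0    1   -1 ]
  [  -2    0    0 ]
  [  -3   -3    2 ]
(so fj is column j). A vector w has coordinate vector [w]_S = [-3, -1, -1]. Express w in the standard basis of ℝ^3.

[0, 6, 10]

w = M [w]_S, where M has columns f1, ..., f3.
Carrying out the matrix-vector product, w = [0, 6, 10].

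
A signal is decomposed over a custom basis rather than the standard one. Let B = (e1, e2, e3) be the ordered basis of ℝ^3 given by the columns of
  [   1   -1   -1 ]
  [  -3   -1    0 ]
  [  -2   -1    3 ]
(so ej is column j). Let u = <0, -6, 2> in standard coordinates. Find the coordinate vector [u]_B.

<2, 0, 2>

[u]_B is the unique c with M c = u, where M has columns e1, ..., e3.
Solving this 3x3 system gives c = (2, 0, 2).
Check: 2e1 + 0·e2 + 2e3 = <0, -6, 2>.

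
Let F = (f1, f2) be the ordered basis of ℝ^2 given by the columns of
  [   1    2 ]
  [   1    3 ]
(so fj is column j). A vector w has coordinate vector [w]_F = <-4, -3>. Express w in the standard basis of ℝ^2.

w = M [w]_F, where M has columns f1, f2.
Carrying out the matrix-vector product, w = <-10, -13>.

<-10, -13>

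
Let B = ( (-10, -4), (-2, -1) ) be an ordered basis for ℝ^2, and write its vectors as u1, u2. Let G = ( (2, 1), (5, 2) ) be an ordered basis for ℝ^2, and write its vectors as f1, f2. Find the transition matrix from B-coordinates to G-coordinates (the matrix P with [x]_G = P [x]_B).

Take x = uj: its B-coordinates are the j-th standard unit vector, so P e_j — column j of P — equals [uj]_G.
u1 = 0·f1 - 2f2, giving column 1 = (0, -2); repeating for each j gives P = [[0, -1], [-2, 0]].

[[0, -1], [-2, 0]]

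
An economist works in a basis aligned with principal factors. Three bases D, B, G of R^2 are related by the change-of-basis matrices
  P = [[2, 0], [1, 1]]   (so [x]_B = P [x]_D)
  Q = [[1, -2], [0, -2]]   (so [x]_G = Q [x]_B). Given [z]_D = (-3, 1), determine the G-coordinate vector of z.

(-2, 4)

First [z]_B = P [z]_D = (-6, -2).
Then [z]_G = Q [z]_B = (-2, 4).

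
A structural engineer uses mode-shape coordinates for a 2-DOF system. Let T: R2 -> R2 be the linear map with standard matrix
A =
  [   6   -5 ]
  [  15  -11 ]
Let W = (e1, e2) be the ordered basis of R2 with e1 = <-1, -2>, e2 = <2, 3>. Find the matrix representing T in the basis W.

With P the matrix whose columns are e1, e2, [T]_W = P^(-1) A P.
Column by column: T(e1) = A e1 = <4, 7>; its W-coordinates <-2, 1> give column 1.
Continuing for each basis vector yields [T]_W = [[-2, -3], [1, -3]].

[[-2, -3], [1, -3]]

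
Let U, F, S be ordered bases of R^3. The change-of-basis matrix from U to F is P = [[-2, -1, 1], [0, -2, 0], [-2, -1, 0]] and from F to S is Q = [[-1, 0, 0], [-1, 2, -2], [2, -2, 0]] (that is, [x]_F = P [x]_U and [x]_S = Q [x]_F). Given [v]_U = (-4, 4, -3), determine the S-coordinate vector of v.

(-1, -25, 18)

First [v]_F = P [v]_U = (1, -8, 4).
Then [v]_S = Q [v]_F = (-1, -25, 18).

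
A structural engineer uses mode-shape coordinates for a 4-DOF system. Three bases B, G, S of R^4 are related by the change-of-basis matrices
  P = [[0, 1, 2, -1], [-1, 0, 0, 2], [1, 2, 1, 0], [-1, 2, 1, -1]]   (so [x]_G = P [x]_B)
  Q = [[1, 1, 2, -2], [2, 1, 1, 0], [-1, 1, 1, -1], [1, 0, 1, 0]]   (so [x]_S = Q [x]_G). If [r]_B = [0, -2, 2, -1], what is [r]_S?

[-1, 2, -6, 1]

Apply P to get G-coordinates [3, -2, -2, -1], then Q to get S-coordinates.
The result is [r]_S = [-1, 2, -6, 1].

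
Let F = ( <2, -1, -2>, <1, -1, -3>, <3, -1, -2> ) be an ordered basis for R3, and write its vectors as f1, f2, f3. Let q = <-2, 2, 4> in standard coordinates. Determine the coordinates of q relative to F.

<-4, 0, 2>

[q]_F is the unique c with M c = q, where M has columns f1, ..., f3.
Solving this 3x3 system gives c = (-4, 0, 2).
Check: -4f1 + 0·f2 + 2f3 = <-2, 2, 4>.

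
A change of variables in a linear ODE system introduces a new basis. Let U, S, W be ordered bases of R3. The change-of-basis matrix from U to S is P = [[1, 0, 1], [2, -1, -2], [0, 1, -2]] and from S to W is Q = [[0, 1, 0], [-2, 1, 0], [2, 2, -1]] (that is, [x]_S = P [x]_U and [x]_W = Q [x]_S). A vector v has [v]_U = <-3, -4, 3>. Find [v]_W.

First [v]_S = P [v]_U = <0, -8, -10>.
Then [v]_W = Q [v]_S = <-8, -8, -6>.

<-8, -8, -6>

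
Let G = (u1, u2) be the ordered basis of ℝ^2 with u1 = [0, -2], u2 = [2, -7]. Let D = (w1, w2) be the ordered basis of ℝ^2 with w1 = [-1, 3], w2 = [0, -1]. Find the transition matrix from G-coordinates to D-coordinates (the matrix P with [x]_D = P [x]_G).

[[0, -2], [2, 1]]

Column j of P is [uj]_D, since P maps G-coordinates to D-coordinates.
Expressing u1 in D: u1 = 0·w1 + 2w2, so column 1 of P is [0, 2].
Doing the same for each uj gives P = [[0, -2], [2, 1]].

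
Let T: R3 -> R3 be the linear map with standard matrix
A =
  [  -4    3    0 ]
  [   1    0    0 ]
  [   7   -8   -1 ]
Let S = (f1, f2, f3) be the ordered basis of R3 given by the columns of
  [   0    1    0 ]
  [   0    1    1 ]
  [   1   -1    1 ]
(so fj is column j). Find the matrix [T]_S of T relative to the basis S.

[[-1, -3, -3], [0, -1, 3], [0, 2, -3]]

With P the matrix whose columns are f1, ..., f3, [T]_S = P^(-1) A P.
Column by column: T(f1) = A f1 = [0, 0, -1]; its S-coordinates [-1, 0, 0] give column 1.
Continuing for each basis vector yields [T]_S = [[-1, -3, -3], [0, -1, 3], [0, 2, -3]].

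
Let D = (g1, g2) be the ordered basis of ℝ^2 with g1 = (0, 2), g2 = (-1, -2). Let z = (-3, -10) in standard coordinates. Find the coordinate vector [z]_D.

(-2, 3)

We seek scalars with c_1 g1 + c_2 g2 = z; equivalently solve M c = z where the columns of M are g1, g2.
System: 0c_1 - c_2 = -3, 2c_1 - 2c_2 = -10; solving gives c_1 = -2, c_2 = 3.
Check: -2g1 + 3g2 = (-3, -10).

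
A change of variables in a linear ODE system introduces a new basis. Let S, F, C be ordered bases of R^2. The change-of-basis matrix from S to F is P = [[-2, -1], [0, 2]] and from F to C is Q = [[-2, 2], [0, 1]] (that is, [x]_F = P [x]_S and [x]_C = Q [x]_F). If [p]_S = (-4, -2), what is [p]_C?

(-28, -4)

First [p]_F = P [p]_S = (10, -4).
Then [p]_C = Q [p]_F = (-28, -4).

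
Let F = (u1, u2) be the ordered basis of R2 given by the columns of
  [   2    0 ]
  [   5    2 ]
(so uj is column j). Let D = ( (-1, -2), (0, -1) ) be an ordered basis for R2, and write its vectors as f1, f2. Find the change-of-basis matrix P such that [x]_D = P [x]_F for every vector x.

Column j of P is [uj]_D, since P maps F-coordinates to D-coordinates.
Expressing u1 in D: u1 = -2f1 - f2, so column 1 of P is (-2, -1).
Doing the same for each uj gives P = [[-2, 0], [-1, -2]].

[[-2, 0], [-1, -2]]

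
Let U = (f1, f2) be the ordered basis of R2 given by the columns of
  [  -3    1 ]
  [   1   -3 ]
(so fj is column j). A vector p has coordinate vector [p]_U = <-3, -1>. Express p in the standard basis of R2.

<8, 0>

The coordinates say p = -3f1 - f2; adding the scaled basis vectors gives <8, 0>.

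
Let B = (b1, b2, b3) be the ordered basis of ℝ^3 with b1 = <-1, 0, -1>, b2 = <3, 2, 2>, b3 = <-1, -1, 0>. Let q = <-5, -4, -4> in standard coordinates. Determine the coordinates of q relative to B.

<-2, -3, -2>

Write q = c_1 b1 + ... + c_3 b3 and solve for the c_i.
Gaussian elimination on [M | q] yields c = (-2, -3, -2).
Check: -2b1 - 3b2 - 2b3 = <-5, -4, -4>.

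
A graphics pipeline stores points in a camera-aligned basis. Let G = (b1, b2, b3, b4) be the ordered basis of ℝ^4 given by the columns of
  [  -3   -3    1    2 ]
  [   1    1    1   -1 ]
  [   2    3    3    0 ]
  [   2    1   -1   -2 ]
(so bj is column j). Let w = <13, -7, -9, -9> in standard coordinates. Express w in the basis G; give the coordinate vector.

Write w = c_1 b1 + ... + c_4 b4 and solve for the c_i.
Solving this 4x4 system gives c = (0, -2, -1, 4).
Check: 0·b1 - 2b2 - b3 + 4b4 = <13, -7, -9, -9>.

<0, -2, -1, 4>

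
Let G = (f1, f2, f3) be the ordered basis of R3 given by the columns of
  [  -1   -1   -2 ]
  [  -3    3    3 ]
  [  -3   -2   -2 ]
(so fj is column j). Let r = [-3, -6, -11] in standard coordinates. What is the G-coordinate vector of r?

[3, 2, -1]

Write r = c_1 f1 + ... + c_3 f3 and solve for the c_i.
Gaussian elimination on [M | r] yields c = (3, 2, -1).
Check: 3f1 + 2f2 - f3 = [-3, -6, -11].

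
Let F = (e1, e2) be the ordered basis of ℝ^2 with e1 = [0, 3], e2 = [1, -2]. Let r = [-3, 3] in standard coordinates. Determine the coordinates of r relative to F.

[-1, -3]

We seek scalars with c_1 e1 + c_2 e2 = r; equivalently solve M c = r where the columns of M are e1, e2.
System: 0c_1 + c_2 = -3, 3c_1 - 2c_2 = 3; solving gives c_1 = -1, c_2 = -3.
Check: -e1 - 3e2 = [-3, 3].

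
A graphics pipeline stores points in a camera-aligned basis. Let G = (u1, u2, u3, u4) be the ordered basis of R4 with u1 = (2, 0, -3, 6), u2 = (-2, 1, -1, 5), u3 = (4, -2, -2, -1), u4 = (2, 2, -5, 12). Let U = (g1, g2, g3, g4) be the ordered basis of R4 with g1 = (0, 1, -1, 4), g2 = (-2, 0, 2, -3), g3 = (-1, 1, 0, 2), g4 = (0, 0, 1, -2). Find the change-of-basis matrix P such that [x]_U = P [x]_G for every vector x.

Take x = uj: its G-coordinates are the j-th standard unit vector, so P e_j — column j of P — equals [uj]_U.
u1 = 2g1 + 0·g2 - 2g3 - g4, giving column 1 = (2, 0, -2, -1); repeating for each j gives P = [[2, 1, 0, 0], [0, 1, -1, -2], [-2, 0, -2, 2], [-1, -2, 0, -1]].

[[2, 1, 0, 0], [0, 1, -1, -2], [-2, 0, -2, 2], [-1, -2, 0, -1]]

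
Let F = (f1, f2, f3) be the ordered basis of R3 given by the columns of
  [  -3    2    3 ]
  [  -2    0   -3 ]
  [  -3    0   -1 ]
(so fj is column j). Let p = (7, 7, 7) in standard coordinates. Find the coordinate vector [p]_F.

We seek scalars with c_1 f1 + ... + c_3 f3 = p; equivalently solve M c = p where the columns of M are f1, ..., f3.
Gaussian elimination on [M | p] yields c = (-2, 2, -1).
Check: -2f1 + 2f2 - f3 = (7, 7, 7).

(-2, 2, -1)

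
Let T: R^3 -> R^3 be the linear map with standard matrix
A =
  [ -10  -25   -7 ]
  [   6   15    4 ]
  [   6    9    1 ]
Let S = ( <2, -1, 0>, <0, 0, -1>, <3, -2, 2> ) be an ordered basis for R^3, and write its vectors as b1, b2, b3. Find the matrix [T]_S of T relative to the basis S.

The j-th column of [T]_S is [T(bj)]_S.
T(b1) = A b1 = <5, -3, 3> = b1 - b2 + b3, so column 1 is <1, -1, 1>.
Repeating for b2, b3 and assembling the columns gives [[1, 2, 0], [-1, 3, 2], [1, 1, 2]].

[[1, 2, 0], [-1, 3, 2], [1, 1, 2]]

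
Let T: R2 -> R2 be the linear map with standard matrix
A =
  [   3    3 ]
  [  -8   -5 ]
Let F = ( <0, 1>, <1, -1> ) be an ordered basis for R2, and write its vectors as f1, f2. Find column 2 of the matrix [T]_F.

Compute T(f2) = A f2 = <0, -3> in standard coordinates.
Then write this in F-coordinates: solve for y in y_1 f1 + y_2 f2 = <0, -3>.
This gives y = <-3, 0>, which is column 2 of [T]_F.

<-3, 0>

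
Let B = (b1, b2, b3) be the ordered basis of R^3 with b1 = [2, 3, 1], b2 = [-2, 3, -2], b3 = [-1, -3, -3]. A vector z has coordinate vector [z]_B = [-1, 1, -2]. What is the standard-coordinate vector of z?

z = M [z]_B, where M has columns b1, ..., b3.
Carrying out the matrix-vector product, z = [-2, 6, 3].

[-2, 6, 3]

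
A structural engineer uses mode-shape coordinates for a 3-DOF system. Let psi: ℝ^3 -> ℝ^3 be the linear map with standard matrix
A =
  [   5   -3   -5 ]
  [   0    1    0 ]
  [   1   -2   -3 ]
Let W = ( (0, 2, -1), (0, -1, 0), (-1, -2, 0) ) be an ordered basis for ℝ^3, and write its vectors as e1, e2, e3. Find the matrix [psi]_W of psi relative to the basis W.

With P the matrix whose columns are e1, ..., e3, [psi]_W = P^(-1) A P.
Column by column: psi(e1) = A e1 = (-1, 2, -1); its W-coordinates (1, -2, 1) give column 1.
Continuing for each basis vector yields [psi]_W = [[1, -2, -3], [-2, 3, -2], [1, -3, -1]].

[[1, -2, -3], [-2, 3, -2], [1, -3, -1]]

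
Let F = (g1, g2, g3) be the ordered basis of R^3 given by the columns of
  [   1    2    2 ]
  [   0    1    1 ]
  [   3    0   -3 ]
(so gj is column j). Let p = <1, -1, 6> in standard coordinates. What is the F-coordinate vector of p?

<3, -2, 1>

Write p = c_1 g1 + ... + c_3 g3 and solve for the c_i.
Gaussian elimination on [M | p] yields c = (3, -2, 1).
Check: 3g1 - 2g2 + g3 = <1, -1, 6>.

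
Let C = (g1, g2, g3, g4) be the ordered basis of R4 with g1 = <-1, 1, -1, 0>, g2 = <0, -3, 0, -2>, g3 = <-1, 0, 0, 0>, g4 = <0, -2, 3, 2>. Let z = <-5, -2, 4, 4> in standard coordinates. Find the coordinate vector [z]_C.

<2, 0, 3, 2>

[z]_C is the unique c with M c = z, where M has columns g1, ..., g4.
Row-reducing the augmented matrix [M | z] gives c = (2, 0, 3, 2).
Check: 2g1 + 0·g2 + 3g3 + 2g4 = <-5, -2, 4, 4>.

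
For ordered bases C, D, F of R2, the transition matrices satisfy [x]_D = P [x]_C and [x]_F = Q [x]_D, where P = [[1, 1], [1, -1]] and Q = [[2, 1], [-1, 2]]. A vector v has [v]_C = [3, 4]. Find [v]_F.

Apply P to get D-coordinates [7, -1], then Q to get F-coordinates.
The result is [v]_F = [13, -9].

[13, -9]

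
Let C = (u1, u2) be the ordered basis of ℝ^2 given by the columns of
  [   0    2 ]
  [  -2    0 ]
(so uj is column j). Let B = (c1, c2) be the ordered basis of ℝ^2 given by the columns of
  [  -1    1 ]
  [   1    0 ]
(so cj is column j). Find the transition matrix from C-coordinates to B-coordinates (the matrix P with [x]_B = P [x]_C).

Take x = uj: its C-coordinates are the j-th standard unit vector, so P e_j — column j of P — equals [uj]_B.
u1 = -2c1 - 2c2, giving column 1 = (-2, -2); repeating for each j gives P = [[-2, 0], [-2, 2]].

[[-2, 0], [-2, 2]]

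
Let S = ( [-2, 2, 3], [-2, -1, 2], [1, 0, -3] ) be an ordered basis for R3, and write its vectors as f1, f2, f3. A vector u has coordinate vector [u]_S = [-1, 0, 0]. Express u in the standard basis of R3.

u = M [u]_S, where M has columns f1, ..., f3.
Carrying out the matrix-vector product, u = [2, -2, -3].

[2, -2, -3]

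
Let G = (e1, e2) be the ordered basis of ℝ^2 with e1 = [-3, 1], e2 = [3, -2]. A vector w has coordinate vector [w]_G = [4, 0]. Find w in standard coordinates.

[-12, 4]

The coordinates say w = 4e1 + 0·e2; adding the scaled basis vectors gives [-12, 4].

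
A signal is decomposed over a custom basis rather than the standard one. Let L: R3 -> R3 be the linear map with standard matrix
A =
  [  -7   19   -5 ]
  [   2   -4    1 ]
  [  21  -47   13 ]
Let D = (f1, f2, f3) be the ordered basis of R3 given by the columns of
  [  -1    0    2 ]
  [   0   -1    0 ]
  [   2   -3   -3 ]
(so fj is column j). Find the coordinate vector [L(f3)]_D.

Compute L(f3) = A f3 = (1, 1, 3) in standard coordinates.
Then write this in D-coordinates: solve for y in y_1 f1 + ... + y_3 f3 = (1, 1, 3).
This gives y = (3, -1, 2), which is column 3 of [L]_D.

(3, -1, 2)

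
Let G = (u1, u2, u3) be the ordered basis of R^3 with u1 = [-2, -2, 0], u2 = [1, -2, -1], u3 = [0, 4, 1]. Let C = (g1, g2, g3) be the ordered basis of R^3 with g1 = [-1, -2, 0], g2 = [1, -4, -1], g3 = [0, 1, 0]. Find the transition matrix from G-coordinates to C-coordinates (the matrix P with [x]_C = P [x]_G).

[[2, 0, -1], [0, 1, -1], [2, 2, -2]]

Let M have columns uj and N have columns gj. Then for every x, N [x]_C = x = M [x]_G, so P = N^(-1) M.
Since det N = -1, N^(-1) has integer entries; multiplying gives P = [[2, 0, -1], [0, 1, -1], [2, 2, -2]].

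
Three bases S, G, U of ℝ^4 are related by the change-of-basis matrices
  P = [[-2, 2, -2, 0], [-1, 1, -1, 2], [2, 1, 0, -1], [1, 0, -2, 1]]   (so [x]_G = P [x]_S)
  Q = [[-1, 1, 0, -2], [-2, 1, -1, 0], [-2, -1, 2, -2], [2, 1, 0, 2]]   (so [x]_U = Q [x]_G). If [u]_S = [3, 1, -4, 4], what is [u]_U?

Apply P to get G-coordinates [4, 10, 3, 15], then Q to get U-coordinates.
The result is [u]_U = [-24, -1, -42, 48].

[-24, -1, -42, 48]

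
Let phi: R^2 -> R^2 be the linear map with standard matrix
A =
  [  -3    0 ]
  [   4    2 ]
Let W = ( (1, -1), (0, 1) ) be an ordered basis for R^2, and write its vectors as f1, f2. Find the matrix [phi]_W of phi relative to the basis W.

With P the matrix whose columns are f1, f2, [phi]_W = P^(-1) A P.
Column by column: phi(f1) = A f1 = (-3, 2); its W-coordinates (-3, -1) give column 1.
Continuing for each basis vector yields [phi]_W = [[-3, 0], [-1, 2]].

[[-3, 0], [-1, 2]]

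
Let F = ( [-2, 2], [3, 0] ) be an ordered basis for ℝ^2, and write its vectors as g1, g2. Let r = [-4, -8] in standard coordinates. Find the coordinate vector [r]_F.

Write r = c_1 g1 + c_2 g2 and solve for the c_i.
System: -2c_1 + 3c_2 = -4, 2c_1 + 0c_2 = -8; solving gives c_1 = -4, c_2 = -4.
Check: -4g1 - 4g2 = [-4, -8].

[-4, -4]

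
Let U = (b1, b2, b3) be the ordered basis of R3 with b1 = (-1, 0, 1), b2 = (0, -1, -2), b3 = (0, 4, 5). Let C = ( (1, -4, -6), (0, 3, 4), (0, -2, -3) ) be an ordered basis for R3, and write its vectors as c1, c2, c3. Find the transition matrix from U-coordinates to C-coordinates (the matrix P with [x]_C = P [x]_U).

Column j of P is [bj]_C, since P maps U-coordinates to C-coordinates.
Expressing b1 in C: b1 = -c1 - 2c2 - c3, so column 1 of P is (-1, -2, -1).
Doing the same for each bj gives P = [[-1, 0, 0], [-2, 1, 2], [-1, 2, 1]].

[[-1, 0, 0], [-2, 1, 2], [-1, 2, 1]]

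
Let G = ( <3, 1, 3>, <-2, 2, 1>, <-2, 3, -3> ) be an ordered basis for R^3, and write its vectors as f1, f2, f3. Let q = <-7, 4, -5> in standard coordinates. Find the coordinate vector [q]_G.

Write q = c_1 f1 + ... + c_3 f3 and solve for the c_i.
Solving this 3x3 system gives c = (-1, 1, 1).
Check: -f1 + f2 + f3 = <-7, 4, -5>.

<-1, 1, 1>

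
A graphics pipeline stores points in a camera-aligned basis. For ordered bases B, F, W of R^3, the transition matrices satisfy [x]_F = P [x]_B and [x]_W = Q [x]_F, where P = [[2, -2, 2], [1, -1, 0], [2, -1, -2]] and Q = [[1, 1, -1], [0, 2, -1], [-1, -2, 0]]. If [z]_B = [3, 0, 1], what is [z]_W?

[7, 2, -14]

Apply P to get F-coordinates [8, 3, 4], then Q to get W-coordinates.
The result is [z]_W = [7, 2, -14].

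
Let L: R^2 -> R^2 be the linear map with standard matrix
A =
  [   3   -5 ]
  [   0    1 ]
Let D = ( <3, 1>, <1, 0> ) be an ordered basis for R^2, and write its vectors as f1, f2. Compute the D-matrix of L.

[[1, 0], [1, 3]]

The j-th column of [L]_D is [L(fj)]_D.
L(f1) = A f1 = <4, 1> = f1 + f2, so column 1 is <1, 1>.
Repeating for f2 and assembling the columns gives [[1, 0], [1, 3]].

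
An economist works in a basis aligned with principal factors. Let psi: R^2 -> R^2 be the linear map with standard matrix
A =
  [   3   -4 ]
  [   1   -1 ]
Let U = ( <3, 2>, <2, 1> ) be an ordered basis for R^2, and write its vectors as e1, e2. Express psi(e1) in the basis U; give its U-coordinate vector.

<1, -1>

Compute psi(e1) = A e1 = <1, 1> in standard coordinates.
Then write this in U-coordinates: solve for y in y_1 e1 + y_2 e2 = <1, 1>.
This gives y = <1, -1>, which is column 1 of [psi]_U.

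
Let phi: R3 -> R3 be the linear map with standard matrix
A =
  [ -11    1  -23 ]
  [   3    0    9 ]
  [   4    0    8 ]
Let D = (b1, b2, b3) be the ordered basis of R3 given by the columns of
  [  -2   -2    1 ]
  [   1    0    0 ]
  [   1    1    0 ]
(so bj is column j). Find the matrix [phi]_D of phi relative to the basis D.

The j-th column of [phi]_D is [phi(bj)]_D.
phi(b1) = A b1 = (0, 3, 0) = 3b1 - 3b2 + 0·b3, so column 1 is (3, -3, 0).
Repeating for b2, b3 and assembling the columns gives [[3, 3, 3], [-3, -3, 1], [0, -1, -3]].

[[3, 3, 3], [-3, -3, 1], [0, -1, -3]]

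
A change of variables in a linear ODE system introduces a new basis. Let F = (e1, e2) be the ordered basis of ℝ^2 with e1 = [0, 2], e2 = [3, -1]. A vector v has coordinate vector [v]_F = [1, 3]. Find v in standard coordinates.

[9, -1]

v = M [v]_F, where M has columns e1, e2.
Carrying out the matrix-vector product, v = [9, -1].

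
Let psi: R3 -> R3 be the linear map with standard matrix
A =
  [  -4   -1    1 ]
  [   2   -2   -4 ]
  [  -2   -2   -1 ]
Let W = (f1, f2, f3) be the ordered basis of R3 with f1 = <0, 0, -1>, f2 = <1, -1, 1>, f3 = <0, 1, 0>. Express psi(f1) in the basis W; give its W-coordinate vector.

<-2, -1, 3>

Column 1 of [psi]_W is the W-coordinate vector of psi(f1).
In standard coordinates psi(f1) = A f1 = <-1, 4, 1>.
Converting to W: <-1, 4, 1> = -2f1 - f2 + 3f3, so the coordinate vector is <-2, -1, 3>.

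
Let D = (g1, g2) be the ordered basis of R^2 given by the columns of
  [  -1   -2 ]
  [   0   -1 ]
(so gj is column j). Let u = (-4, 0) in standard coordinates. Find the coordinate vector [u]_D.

We seek scalars with c_1 g1 + c_2 g2 = u; equivalently solve M c = u where the columns of M are g1, g2.
System: -c_1 - 2c_2 = -4, 0c_1 - c_2 = 0; solving gives c_1 = 4, c_2 = 0.
Check: 4g1 + 0·g2 = (-4, 0).

(4, 0)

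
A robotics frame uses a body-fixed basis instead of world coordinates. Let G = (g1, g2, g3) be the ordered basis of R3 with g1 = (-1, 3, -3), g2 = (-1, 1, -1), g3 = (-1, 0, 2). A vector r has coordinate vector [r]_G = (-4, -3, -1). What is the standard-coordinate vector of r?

The coordinates say r = -4g1 - 3g2 - g3; adding the scaled basis vectors gives (8, -15, 13).

(8, -15, 13)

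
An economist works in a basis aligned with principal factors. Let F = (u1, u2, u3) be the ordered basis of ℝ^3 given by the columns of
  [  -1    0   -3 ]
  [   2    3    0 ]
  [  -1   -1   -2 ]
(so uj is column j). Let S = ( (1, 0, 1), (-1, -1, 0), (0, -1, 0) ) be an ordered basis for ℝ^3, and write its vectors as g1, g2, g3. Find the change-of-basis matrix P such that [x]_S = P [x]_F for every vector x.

[[-1, -1, -2], [0, -1, 1], [-2, -2, -1]]

Let M have columns uj and N have columns gj. Then for every x, N [x]_S = x = M [x]_F, so P = N^(-1) M.
Since det N = 1, N^(-1) has integer entries; multiplying gives P = [[-1, -1, -2], [0, -1, 1], [-2, -2, -1]].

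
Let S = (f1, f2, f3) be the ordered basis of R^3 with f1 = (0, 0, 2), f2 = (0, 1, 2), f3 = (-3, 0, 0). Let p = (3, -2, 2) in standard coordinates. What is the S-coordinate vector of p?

[p]_S is the unique c with M c = p, where M has columns f1, ..., f3.
Row-reducing the augmented matrix [M | p] gives c = (3, -2, -1).
Check: 3f1 - 2f2 - f3 = (3, -2, 2).

(3, -2, -1)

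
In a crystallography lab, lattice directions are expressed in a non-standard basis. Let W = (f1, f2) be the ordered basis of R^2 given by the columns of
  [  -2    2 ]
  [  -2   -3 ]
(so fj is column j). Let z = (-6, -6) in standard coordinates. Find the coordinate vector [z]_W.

We seek scalars with c_1 f1 + c_2 f2 = z; equivalently solve M c = z where the columns of M are f1, f2.
System: -2c_1 + 2c_2 = -6, -2c_1 - 3c_2 = -6; solving gives c_1 = 3, c_2 = 0.
Check: 3f1 + 0·f2 = (-6, -6).

(3, 0)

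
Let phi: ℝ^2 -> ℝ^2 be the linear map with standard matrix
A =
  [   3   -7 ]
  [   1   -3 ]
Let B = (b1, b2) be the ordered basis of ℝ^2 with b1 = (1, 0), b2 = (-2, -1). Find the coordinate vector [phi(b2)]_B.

(-1, -1)

Column 2 of [phi]_B is the B-coordinate vector of phi(b2).
In standard coordinates phi(b2) = A b2 = (1, 1).
Converting to B: (1, 1) = -b1 - b2, so the coordinate vector is (-1, -1).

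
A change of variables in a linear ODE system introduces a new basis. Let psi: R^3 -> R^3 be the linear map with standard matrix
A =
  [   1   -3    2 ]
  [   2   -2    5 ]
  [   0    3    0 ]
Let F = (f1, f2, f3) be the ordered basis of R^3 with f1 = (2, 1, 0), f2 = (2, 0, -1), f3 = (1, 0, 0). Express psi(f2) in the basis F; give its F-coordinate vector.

(-1, 0, 2)

Column 2 of [psi]_F is the F-coordinate vector of psi(f2).
In standard coordinates psi(f2) = A f2 = (0, -1, 0).
Converting to F: (0, -1, 0) = -f1 + 0·f2 + 2f3, so the coordinate vector is (-1, 0, 2).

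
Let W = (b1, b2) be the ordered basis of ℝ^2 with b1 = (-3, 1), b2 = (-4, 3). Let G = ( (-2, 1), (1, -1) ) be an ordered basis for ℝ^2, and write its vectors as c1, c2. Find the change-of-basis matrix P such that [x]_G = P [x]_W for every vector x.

Take x = bj: its W-coordinates are the j-th standard unit vector, so P e_j — column j of P — equals [bj]_G.
b1 = 2c1 + c2, giving column 1 = (2, 1); repeating for each j gives P = [[2, 1], [1, -2]].

[[2, 1], [1, -2]]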